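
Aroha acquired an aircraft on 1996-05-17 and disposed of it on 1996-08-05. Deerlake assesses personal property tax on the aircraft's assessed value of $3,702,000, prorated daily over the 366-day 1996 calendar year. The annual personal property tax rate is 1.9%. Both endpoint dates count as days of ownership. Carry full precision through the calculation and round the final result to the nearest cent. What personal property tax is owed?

$15,566.61

Days held (1996-05-17 to 1996-08-05): 81 out of 366
Tax = $3,702,000 × 1.9% × 81/366 = $15,566.6066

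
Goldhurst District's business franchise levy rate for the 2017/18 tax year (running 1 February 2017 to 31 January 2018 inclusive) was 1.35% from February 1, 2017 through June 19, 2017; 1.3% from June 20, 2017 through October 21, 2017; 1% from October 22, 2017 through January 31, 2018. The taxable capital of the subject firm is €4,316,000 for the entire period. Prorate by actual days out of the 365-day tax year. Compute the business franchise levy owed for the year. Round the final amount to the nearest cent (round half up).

February 1 – June 19, 2017: 139 days at 1.35% → €4,316,000 × 1.35% × 139/365 = €22,188.9699
June 20 – October 21, 2017: 124 days at 1.3% → €4,316,000 × 1.3% × 124/365 = €19,061.3479
October 22, 2017 – January 31, 2018: 102 days at 1% → €4,316,000 × 1% × 102/365 = €12,061.1507
Total = €53,311.4685

€53,311.47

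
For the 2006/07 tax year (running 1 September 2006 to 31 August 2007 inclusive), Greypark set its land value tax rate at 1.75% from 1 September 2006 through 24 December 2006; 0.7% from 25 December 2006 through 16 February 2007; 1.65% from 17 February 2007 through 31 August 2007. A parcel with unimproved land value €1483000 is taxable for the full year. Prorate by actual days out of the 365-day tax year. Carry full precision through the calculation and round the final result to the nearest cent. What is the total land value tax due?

€22852.42

1 September – 24 December 2006: 115 days at 1.75% → €1483000 × 1.75% × 115/365 = €8176.8151
25 December 2006 – 16 February 2007: 54 days at 0.7% → €1483000 × 0.7% × 54/365 = €1535.8192
17 February – 31 August 2007: 196 days at 1.65% → €1483000 × 1.65% × 196/365 = €13139.7863
Total = €22852.4205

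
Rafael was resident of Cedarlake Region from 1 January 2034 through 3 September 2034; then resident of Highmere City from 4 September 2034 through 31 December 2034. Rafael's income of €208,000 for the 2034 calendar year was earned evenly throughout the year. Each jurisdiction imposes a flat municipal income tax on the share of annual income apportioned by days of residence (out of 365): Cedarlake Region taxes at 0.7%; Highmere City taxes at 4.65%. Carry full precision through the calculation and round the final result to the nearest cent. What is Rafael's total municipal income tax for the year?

€4,134.64

Cedarlake Region, 1 January – 3 September 2034: 246 days → €208,000 × 0.7% × 246/365 = €981.3041
Highmere City, 4 September – 31 December 2034: 119 days → €208,000 × 4.65% × 119/365 = €3,153.3370
Total = €4,134.6411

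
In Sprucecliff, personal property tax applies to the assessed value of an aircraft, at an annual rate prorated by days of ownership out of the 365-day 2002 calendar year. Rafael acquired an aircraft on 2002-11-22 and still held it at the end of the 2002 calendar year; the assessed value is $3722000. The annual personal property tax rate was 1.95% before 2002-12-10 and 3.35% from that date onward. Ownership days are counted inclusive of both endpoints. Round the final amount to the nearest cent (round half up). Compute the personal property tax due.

$11094.62

2002-11-22 to 2002-12-09: 18 days at 1.95% → $3722000 × 1.95% × 18/365 = $3579.2384
2002-12-10 to 2002-12-31: 22 days at 3.35% → $3722000 × 3.35% × 22/365 = $7515.3808
Total = $11094.6192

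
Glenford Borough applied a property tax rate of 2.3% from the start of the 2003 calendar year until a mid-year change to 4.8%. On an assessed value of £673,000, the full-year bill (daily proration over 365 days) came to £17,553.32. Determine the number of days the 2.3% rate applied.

320 days

Let d = days at the first rate; then 365 − d days at the second rate.
£673,000 × [2.3%·d + 4.8%·(365−d)] / 365 = £17,553.32
Solving gives d = 320, so the new rate took effect on 17 Nov 2003.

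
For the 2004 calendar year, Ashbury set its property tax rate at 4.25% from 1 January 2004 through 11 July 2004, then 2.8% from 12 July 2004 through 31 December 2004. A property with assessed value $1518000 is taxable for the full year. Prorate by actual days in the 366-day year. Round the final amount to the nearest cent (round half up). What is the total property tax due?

1 January – 11 July 2004: 193 days at 4.25% → $1518000 × 4.25% × 193/366 = $34020.2049
12 July – 31 December 2004: 173 days at 2.8% → $1518000 × 2.8% × 173/366 = $20090.6885
Total = $54110.8934

$54110.89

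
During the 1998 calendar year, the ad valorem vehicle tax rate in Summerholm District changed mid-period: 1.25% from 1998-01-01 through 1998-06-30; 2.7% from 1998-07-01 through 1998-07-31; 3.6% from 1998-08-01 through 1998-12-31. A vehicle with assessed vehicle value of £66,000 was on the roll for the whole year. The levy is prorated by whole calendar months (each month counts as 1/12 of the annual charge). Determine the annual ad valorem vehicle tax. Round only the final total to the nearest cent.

1998-01-01 to 1998-06-30: 6 months at 1.25% → £66,000 × 1.25% × 6/12 = £412.5000
1998-07-01 to 1998-07-31: 1 month at 2.7% → £66,000 × 2.7% × 1/12 = £148.5000
1998-08-01 to 1998-12-31: 5 months at 3.6% → £66,000 × 3.6% × 5/12 = £990.0000
Total = £1,551.0000

£1,551.00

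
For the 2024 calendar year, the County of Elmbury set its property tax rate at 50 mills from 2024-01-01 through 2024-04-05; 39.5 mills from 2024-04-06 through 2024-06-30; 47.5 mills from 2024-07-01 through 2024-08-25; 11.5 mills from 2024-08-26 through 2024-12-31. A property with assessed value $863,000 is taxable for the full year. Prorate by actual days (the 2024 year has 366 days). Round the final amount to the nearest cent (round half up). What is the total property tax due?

2024-01-01 to 2024-04-05: 96 days at 50 mills → $863,000 × 5% × 96/366 = $11,318.0328
2024-04-06 to 2024-06-30: 86 days at 39.5 mills → $863,000 × 3.95% × 86/366 = $8,009.8661
2024-07-01 to 2024-08-25: 56 days at 47.5 mills → $863,000 × 4.75% × 56/366 = $6,272.0765
2024-08-26 to 2024-12-31: 128 days at 11.5 mills → $863,000 × 1.15% × 128/366 = $3,470.8634
Total = $29,070.8388

$29,070.84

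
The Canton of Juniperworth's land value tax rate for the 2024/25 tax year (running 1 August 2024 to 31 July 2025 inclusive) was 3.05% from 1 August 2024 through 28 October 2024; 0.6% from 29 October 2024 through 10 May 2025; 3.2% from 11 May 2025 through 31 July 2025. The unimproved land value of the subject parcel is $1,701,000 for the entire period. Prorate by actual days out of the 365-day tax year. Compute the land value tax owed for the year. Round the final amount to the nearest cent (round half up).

$30,303.43

1 August – 28 October 2024: 89 days at 3.05% → $1,701,000 × 3.05% × 89/365 = $12,650.3137
29 October 2024 – 10 May 2025: 194 days at 0.6% → $1,701,000 × 0.6% × 194/365 = $5,424.5589
11 May – 31 July 2025: 82 days at 3.2% → $1,701,000 × 3.2% × 82/365 = $12,228.5589
Total = $30,303.4315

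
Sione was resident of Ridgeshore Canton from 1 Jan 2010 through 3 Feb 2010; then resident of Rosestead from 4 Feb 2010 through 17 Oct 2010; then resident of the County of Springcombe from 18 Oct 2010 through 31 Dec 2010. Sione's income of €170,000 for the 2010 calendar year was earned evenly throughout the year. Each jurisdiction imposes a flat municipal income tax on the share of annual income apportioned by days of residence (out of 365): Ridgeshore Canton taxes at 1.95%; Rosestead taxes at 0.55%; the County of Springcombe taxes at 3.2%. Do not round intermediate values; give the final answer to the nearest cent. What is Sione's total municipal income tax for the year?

€2,082.38

Ridgeshore Canton, 1 Jan – 3 Feb 2010: 34 days → €170,000 × 1.95% × 34/365 = €308.7945
Rosestead, 4 Feb – 17 Oct 2010: 256 days → €170,000 × 0.55% × 256/365 = €655.7808
The County of Springcombe, 18 Oct – 31 Dec 2010: 75 days → €170,000 × 3.2% × 75/365 = €1,117.8082
Total = €2,082.3836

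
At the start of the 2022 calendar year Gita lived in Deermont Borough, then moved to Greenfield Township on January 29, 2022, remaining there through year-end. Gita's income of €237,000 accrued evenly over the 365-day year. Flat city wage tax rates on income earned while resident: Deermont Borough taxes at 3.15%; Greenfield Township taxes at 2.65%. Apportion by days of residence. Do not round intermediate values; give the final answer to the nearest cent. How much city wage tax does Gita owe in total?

Deermont Borough, January 1 – January 28, 2022: 28 days → €237,000 × 3.15% × 28/365 = €572.6959
Greenfield Township, January 29 – December 31, 2022: 337 days → €237,000 × 2.65% × 337/365 = €5,798.7082
Total = €6,371.4041

€6,371.40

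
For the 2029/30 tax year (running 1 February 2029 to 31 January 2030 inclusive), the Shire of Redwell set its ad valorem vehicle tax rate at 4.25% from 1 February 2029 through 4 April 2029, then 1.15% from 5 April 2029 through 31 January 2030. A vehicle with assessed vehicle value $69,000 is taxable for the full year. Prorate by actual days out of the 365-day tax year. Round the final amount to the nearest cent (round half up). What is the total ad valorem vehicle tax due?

$1,162.70

1 February – 4 April 2029: 63 days at 4.25% → $69,000 × 4.25% × 63/365 = $506.1575
5 April 2029 – 31 January 2030: 302 days at 1.15% → $69,000 × 1.15% × 302/365 = $656.5397
Total = $1,162.6973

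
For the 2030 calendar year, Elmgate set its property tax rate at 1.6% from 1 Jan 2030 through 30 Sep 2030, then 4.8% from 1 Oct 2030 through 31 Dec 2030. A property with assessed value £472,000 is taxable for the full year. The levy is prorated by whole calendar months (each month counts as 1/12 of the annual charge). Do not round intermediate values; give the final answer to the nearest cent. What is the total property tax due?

1 Jan – 30 Sep 2030: 9 months at 1.6% → £472,000 × 1.6% × 9/12 = £5,664.0000
1 Oct – 31 Dec 2030: 3 months at 4.8% → £472,000 × 4.8% × 3/12 = £5,664.0000
Total = £11,328.0000

£11,328.00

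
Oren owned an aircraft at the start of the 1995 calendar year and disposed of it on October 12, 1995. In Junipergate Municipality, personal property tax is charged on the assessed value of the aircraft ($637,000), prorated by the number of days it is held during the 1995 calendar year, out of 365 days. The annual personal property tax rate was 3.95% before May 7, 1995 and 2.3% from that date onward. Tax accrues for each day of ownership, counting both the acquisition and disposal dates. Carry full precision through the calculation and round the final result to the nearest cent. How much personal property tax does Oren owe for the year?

$15,068.10

January 1 – May 6, 1995: 126 days at 3.95% → $637,000 × 3.95% × 126/365 = $8,685.8877
May 7 – October 12, 1995: 159 days at 2.3% → $637,000 × 2.3% × 159/365 = $6,382.2164
Total = $15,068.1041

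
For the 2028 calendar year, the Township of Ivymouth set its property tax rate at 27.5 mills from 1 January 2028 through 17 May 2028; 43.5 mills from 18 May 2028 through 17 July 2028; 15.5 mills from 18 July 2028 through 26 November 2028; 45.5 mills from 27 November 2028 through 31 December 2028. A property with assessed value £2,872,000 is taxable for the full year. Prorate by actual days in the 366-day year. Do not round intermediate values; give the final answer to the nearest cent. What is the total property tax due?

1 January – 17 May 2028: 138 days at 27.5 mills → £2,872,000 × 2.75% × 138/366 = £29,779.3443
18 May – 17 July 2028: 61 days at 43.5 mills → £2,872,000 × 4.35% × 61/366 = £20,822.0000
18 July – 26 November 2028: 132 days at 15.5 mills → £2,872,000 × 1.55% × 132/366 = £16,054.9508
27 November – 31 December 2028: 35 days at 45.5 mills → £2,872,000 × 4.55% × 35/366 = £12,496.3388
Total = £79,152.6339

£79,152.63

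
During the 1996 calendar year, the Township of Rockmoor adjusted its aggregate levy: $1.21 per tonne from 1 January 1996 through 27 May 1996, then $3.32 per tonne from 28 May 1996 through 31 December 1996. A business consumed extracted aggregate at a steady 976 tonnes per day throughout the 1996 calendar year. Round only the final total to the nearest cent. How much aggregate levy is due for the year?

1 January – 27 May 1996: 148 days × 976 tonnes/day = 144,448 tonnes at $1.21/tonne → $174,782.08
28 May – 31 December 1996: 218 days × 976 tonnes/day = 212,768 tonnes at $3.32/tonne → $706,389.76

$881,171.84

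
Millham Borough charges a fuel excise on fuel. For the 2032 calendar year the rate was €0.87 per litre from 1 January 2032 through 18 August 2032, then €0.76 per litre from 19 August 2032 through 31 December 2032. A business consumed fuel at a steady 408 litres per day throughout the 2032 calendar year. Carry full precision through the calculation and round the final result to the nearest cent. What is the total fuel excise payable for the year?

1 January – 18 August 2032: 231 days × 408 litres/day = 94,248 litres at €0.87/litre → €81,995.76
19 August – 31 December 2032: 135 days × 408 litres/day = 55,080 litres at €0.76/litre → €41,860.80

€123,856.56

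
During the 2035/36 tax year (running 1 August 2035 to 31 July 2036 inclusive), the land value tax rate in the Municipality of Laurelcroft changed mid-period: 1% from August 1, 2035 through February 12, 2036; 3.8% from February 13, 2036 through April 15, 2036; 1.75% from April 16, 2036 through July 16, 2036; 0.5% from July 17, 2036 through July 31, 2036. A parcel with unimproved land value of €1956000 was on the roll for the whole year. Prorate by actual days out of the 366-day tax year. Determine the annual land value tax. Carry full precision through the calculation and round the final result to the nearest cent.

€32274.00

August 1, 2035 – February 12, 2036: 196 days at 1% → €1956000 × 1% × 196/366 = €10474.7541
February 13 – April 15, 2036: 63 days at 3.8% → €1956000 × 3.8% × 63/366 = €12794.1639
April 16 – July 16, 2036: 92 days at 1.75% → €1956000 × 1.75% × 92/366 = €8604.2623
July 17 – July 31, 2036: 15 days at 0.5% → €1956000 × 0.5% × 15/366 = €400.8197
Total = €32274.0000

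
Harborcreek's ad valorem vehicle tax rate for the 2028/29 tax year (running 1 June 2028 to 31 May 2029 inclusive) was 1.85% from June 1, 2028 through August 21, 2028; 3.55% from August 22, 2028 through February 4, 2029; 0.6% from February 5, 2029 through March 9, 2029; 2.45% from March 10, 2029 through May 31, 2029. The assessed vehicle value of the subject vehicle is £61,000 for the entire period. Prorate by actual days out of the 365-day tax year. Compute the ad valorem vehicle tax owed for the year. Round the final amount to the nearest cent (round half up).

June 1 – August 21, 2028: 82 days at 1.85% → £61,000 × 1.85% × 82/365 = £253.5260
August 22, 2028 – February 4, 2029: 167 days at 3.55% → £61,000 × 3.55% × 167/365 = £990.7904
February 5 – March 9, 2029: 33 days at 0.6% → £61,000 × 0.6% × 33/365 = £33.0904
March 10 – May 31, 2029: 83 days at 2.45% → £61,000 × 2.45% × 83/365 = £339.8452
Total = £1,617.2521

£1,617.25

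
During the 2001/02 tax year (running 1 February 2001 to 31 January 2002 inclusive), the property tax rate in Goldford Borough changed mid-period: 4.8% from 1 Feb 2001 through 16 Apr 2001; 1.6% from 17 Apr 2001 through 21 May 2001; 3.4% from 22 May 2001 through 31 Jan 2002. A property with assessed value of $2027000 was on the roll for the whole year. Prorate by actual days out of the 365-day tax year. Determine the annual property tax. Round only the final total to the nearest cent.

$71250.44

1 Feb – 16 Apr 2001: 75 days at 4.8% → $2027000 × 4.8% × 75/365 = $19992.3288
17 Apr – 21 May 2001: 35 days at 1.6% → $2027000 × 1.6% × 35/365 = $3109.9178
22 May 2001 – 31 Jan 2002: 255 days at 3.4% → $2027000 × 3.4% × 255/365 = $48148.1918
Total = $71250.4384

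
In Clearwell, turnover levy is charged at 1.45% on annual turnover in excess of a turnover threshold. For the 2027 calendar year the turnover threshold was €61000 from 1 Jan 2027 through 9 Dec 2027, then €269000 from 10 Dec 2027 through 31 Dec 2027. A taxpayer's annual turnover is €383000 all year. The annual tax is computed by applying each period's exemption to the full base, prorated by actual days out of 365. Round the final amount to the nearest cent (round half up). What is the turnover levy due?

1 Jan – 9 Dec 2027: 343 days, exemption €61000 → (€383000 − €61000) × 1.45% × 343/365 = €4387.5808
10 Dec – 31 Dec 2027: 22 days, exemption €269000 → (€383000 − €269000) × 1.45% × 22/365 = €99.6329
Total = €4487.2137

€4487.21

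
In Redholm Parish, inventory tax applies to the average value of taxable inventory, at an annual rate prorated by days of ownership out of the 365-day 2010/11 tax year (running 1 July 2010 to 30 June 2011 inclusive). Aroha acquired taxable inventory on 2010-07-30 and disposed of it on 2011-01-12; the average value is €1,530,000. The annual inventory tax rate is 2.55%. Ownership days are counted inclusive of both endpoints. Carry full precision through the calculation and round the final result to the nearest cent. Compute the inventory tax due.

Days held (2010-07-30 to 2011-01-12): 167 out of 365
Tax = €1,530,000 × 2.55% × 167/365 = €17,850.6986

€17,850.70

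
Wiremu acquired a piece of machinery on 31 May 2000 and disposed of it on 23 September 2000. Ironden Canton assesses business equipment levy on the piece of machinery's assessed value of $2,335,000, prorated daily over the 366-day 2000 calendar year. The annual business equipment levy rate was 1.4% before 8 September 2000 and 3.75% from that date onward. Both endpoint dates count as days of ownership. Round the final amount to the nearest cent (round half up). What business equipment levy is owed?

31 May – 7 September 2000: 100 days at 1.4% → $2,335,000 × 1.4% × 100/366 = $8,931.6940
8 September – 23 September 2000: 16 days at 3.75% → $2,335,000 × 3.75% × 16/366 = $3,827.8689
Total = $12,759.5628

$12,759.56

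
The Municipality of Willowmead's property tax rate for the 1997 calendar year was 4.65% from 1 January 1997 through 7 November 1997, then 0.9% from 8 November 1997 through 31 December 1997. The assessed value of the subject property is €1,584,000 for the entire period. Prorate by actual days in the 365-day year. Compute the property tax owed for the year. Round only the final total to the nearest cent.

€64,868.05

1 January – 7 November 1997: 311 days at 4.65% → €1,584,000 × 4.65% × 311/365 = €62,758.9479
8 November – 31 December 1997: 54 days at 0.9% → €1,584,000 × 0.9% × 54/365 = €2,109.1068
Total = €64,868.0548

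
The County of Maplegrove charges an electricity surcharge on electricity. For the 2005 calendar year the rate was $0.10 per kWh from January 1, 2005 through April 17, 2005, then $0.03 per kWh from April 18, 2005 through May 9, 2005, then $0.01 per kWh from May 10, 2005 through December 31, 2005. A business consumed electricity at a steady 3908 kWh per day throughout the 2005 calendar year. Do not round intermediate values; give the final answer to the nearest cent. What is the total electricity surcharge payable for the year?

January 1 – April 17, 2005: 107 days × 3908 kWh/day = 418,156 kWh at $0.10/kWh → $41,815.60
April 18 – May 9, 2005: 22 days × 3908 kWh/day = 85,976 kWh at $0.03/kWh → $2,579.28
May 10 – December 31, 2005: 236 days × 3908 kWh/day = 922,288 kWh at $0.01/kWh → $9,222.88

$53,617.76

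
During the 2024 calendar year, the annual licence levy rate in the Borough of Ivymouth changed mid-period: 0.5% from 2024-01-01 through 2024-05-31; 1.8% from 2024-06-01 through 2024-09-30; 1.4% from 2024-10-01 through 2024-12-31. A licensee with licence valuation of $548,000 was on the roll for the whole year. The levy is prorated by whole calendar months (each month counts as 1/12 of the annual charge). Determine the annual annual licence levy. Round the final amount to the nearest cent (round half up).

2024-01-01 to 2024-05-31: 5 months at 0.5% → $548,000 × 0.5% × 5/12 = $1,141.6667
2024-06-01 to 2024-09-30: 4 months at 1.8% → $548,000 × 1.8% × 4/12 = $3,288.0000
2024-10-01 to 2024-12-31: 3 months at 1.4% → $548,000 × 1.4% × 3/12 = $1,918.0000
Total = $6,347.6667

$6,347.67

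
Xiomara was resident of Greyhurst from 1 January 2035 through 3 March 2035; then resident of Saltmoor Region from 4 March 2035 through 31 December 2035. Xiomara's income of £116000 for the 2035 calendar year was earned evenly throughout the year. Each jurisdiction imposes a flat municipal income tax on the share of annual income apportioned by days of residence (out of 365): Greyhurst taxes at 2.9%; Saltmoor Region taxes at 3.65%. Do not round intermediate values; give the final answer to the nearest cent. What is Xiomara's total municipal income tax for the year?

£4086.22

Greyhurst, 1 January – 3 March 2035: 62 days → £116000 × 2.9% × 62/365 = £571.4192
Saltmoor Region, 4 March – 31 December 2035: 303 days → £116000 × 3.65% × 303/365 = £3514.8000
Total = £4086.2192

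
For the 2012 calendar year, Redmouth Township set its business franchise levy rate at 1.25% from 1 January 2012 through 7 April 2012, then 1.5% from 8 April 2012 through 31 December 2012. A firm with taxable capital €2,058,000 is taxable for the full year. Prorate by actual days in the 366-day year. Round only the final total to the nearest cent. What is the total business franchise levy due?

1 January – 7 April 2012: 98 days at 1.25% → €2,058,000 × 1.25% × 98/366 = €6,888.1148
8 April – 31 December 2012: 268 days at 1.5% → €2,058,000 × 1.5% × 268/366 = €22,604.2623
Total = €29,492.3770

€29,492.38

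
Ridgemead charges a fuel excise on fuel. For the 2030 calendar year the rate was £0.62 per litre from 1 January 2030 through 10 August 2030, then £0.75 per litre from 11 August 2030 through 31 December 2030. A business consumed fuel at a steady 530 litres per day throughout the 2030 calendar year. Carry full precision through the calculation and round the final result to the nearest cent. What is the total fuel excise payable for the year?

1 January – 10 August 2030: 222 days × 530 litres/day = 117,660 litres at £0.62/litre → £72,949.20
11 August – 31 December 2030: 143 days × 530 litres/day = 75,790 litres at £0.75/litre → £56,842.50

£129,791.70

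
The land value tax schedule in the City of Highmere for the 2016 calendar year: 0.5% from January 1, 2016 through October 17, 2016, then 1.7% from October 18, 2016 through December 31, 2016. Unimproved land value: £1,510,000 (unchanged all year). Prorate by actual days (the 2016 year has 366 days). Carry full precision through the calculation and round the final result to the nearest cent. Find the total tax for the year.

January 1 – October 17, 2016: 291 days at 0.5% → £1,510,000 × 0.5% × 291/366 = £6,002.8689
October 18 – December 31, 2016: 75 days at 1.7% → £1,510,000 × 1.7% × 75/366 = £5,260.2459
Total = £11,263.1148

£11,263.11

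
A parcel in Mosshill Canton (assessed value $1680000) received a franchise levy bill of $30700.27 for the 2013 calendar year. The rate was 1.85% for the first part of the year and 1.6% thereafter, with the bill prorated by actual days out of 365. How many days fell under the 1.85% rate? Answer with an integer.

332 days

Let d = days at the first rate; then 365 − d days at the second rate.
$1680000 × [1.85%·d + 1.6%·(365−d)] / 365 = $30700.27
Solving gives d = 332, so the new rate took effect on 29 November 2013.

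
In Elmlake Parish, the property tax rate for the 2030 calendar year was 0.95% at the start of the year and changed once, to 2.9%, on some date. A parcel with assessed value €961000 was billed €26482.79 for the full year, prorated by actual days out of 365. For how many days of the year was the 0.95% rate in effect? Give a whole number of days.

Let d = days at the first rate; then 365 − d days at the second rate.
€961000 × [0.95%·d + 2.9%·(365−d)] / 365 = €26482.79
Solving gives d = 27, so the new rate took effect on January 28, 2030.

27 days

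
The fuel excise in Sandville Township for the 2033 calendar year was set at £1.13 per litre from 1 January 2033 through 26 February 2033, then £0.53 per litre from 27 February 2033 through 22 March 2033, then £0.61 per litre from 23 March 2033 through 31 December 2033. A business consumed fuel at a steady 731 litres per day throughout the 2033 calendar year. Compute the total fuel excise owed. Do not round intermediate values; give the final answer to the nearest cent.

£183020.47

1 January – 26 February 2033: 57 days × 731 litres/day = 41,667 litres at £1.13/litre → £47083.71
27 February – 22 March 2033: 24 days × 731 litres/day = 17,544 litres at £0.53/litre → £9298.32
23 March – 31 December 2033: 284 days × 731 litres/day = 207,604 litres at £0.61/litre → £126638.44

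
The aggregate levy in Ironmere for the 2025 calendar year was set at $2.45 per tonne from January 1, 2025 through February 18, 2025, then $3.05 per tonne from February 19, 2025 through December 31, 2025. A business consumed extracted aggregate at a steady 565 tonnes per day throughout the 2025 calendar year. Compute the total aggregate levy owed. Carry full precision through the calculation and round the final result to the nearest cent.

$612,375.25

January 1 – February 18, 2025: 49 days × 565 tonnes/day = 27,685 tonnes at $2.45/tonne → $67,828.25
February 19 – December 31, 2025: 316 days × 565 tonnes/day = 178,540 tonnes at $3.05/tonne → $544,547.00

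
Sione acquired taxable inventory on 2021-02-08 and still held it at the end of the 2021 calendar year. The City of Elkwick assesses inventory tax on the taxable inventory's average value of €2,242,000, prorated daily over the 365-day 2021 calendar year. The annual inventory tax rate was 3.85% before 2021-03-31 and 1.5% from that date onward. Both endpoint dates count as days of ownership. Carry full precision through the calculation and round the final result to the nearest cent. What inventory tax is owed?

2021-02-08 to 2021-03-30: 51 days at 3.85% → €2,242,000 × 3.85% × 51/365 = €12,060.7315
2021-03-31 to 2021-12-31: 276 days at 1.5% → €2,242,000 × 1.5% × 276/365 = €25,429.8082
Total = €37,490.5397

€37,490.54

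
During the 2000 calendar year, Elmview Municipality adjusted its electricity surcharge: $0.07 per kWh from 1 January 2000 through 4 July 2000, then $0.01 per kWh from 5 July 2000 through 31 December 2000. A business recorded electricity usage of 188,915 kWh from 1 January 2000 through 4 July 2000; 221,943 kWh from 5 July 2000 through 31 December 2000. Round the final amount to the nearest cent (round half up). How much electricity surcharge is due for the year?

$15,443.48

1 January – 4 July 2000: 188,915 kWh at $0.07/kWh → $13,224.05
5 July – 31 December 2000: 221,943 kWh at $0.01/kWh → $2,219.43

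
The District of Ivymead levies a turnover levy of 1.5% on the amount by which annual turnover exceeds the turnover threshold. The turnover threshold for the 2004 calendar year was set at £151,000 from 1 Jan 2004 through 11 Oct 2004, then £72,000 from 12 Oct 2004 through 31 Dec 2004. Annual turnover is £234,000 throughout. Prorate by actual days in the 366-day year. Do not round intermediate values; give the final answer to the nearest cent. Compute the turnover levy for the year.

£1,507.25

1 Jan – 11 Oct 2004: 285 days, exemption £151,000 → (£234,000 − £151,000) × 1.5% × 285/366 = £969.4672
12 Oct – 31 Dec 2004: 81 days, exemption £72,000 → (£234,000 − £72,000) × 1.5% × 81/366 = £537.7869
Total = £1,507.2541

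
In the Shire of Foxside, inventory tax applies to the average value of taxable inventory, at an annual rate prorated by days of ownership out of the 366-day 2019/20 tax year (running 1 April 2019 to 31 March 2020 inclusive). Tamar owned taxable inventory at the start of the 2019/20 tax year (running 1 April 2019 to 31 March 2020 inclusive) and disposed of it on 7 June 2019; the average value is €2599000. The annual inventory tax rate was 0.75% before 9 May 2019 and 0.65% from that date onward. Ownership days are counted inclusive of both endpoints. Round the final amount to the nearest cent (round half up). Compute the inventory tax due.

€3408.52

1 April – 8 May 2019: 38 days at 0.75% → €2599000 × 0.75% × 38/366 = €2023.8115
9 May – 7 June 2019: 30 days at 0.65% → €2599000 × 0.65% × 30/366 = €1384.7131
Total = €3408.5246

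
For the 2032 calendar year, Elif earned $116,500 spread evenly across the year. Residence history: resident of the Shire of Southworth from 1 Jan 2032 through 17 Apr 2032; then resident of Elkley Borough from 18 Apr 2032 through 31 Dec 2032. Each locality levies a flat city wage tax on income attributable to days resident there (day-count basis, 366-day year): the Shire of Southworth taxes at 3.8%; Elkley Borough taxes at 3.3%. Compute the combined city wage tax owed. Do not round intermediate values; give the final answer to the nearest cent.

The Shire of Southworth, 1 Jan – 17 Apr 2032: 108 days → $116,500 × 3.8% × 108/366 = $1,306.3279
Elkley Borough, 18 Apr – 31 Dec 2032: 258 days → $116,500 × 3.3% × 258/366 = $2,710.0574
Total = $4,016.3852

$4,016.39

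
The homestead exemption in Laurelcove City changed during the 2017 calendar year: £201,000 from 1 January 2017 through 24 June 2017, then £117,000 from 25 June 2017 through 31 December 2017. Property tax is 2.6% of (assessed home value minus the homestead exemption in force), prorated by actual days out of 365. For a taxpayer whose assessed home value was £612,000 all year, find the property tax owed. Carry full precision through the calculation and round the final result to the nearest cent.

1 January – 24 June 2017: 175 days, exemption £201,000 → (£612,000 − £201,000) × 2.6% × 175/365 = £5,123.4247
25 June – 31 December 2017: 190 days, exemption £117,000 → (£612,000 − £117,000) × 2.6% × 190/365 = £6,699.4521
Total = £11,822.8767

£11,822.88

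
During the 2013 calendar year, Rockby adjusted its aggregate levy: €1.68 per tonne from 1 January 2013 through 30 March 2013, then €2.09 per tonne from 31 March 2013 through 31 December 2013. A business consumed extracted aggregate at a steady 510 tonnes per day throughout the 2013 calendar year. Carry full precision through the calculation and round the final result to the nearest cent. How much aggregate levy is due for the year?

€370,443.60

1 January – 30 March 2013: 89 days × 510 tonnes/day = 45,390 tonnes at €1.68/tonne → €76,255.20
31 March – 31 December 2013: 276 days × 510 tonnes/day = 140,760 tonnes at €2.09/tonne → €294,188.40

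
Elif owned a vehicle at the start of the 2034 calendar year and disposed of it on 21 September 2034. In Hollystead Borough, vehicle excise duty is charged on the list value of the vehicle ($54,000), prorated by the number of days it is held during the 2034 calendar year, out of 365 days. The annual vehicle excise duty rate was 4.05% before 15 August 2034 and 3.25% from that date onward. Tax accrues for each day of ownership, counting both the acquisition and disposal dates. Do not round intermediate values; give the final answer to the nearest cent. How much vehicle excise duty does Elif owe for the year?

1 January – 14 August 2034: 226 days at 4.05% → $54,000 × 4.05% × 226/365 = $1,354.1425
15 August – 21 September 2034: 38 days at 3.25% → $54,000 × 3.25% × 38/365 = $182.7123
Total = $1,536.8548

$1,536.85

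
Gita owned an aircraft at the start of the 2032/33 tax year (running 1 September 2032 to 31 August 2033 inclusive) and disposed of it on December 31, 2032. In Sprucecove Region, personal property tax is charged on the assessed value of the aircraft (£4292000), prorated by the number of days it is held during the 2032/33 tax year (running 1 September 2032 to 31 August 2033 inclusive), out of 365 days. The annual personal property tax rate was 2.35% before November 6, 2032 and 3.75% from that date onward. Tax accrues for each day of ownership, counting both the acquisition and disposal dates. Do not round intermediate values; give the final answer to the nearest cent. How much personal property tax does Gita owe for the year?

September 1 – November 5, 2032: 66 days at 2.35% → £4292000 × 2.35% × 66/365 = £18238.0603
November 6 – December 31, 2032: 56 days at 3.75% → £4292000 × 3.75% × 56/365 = £24693.6986
Total = £42931.7589

£42931.76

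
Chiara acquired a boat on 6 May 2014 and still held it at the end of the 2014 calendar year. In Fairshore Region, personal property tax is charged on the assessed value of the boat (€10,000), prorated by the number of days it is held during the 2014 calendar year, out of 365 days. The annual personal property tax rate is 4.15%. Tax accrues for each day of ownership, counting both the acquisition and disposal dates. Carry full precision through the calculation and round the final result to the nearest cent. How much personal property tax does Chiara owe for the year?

Days held (6 May – 31 December 2014): 240 out of 365
Tax = €10,000 × 4.15% × 240/365 = €272.8767

€272.88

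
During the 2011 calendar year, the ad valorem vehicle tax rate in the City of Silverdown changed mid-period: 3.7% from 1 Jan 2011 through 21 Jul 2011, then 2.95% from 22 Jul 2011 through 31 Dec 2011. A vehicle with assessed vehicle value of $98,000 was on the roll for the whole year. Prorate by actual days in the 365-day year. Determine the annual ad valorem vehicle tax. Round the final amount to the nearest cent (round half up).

$3,297.77

1 Jan – 21 Jul 2011: 202 days at 3.7% → $98,000 × 3.7% × 202/365 = $2,006.7178
22 Jul – 31 Dec 2011: 163 days at 2.95% → $98,000 × 2.95% × 163/365 = $1,291.0493
Total = $3,297.7671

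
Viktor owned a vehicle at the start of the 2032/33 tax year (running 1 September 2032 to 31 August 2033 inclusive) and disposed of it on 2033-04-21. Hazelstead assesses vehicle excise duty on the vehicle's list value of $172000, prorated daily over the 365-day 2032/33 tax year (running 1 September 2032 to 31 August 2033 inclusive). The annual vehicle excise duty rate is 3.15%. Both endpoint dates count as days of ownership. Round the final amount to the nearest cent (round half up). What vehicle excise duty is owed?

Days held (2032-09-01 to 2033-04-21): 233 out of 365
Tax = $172000 × 3.15% × 233/365 = $3458.6137

$3458.61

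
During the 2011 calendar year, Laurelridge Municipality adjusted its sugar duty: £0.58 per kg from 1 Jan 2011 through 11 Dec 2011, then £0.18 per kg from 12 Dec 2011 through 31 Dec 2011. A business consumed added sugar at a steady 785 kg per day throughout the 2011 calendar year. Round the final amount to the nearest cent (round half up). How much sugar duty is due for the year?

1 Jan – 11 Dec 2011: 345 days × 785 kg/day = 270,825 kg at £0.58/kg → £157,078.50
12 Dec – 31 Dec 2011: 20 days × 785 kg/day = 15,700 kg at £0.18/kg → £2,826.00

£159,904.50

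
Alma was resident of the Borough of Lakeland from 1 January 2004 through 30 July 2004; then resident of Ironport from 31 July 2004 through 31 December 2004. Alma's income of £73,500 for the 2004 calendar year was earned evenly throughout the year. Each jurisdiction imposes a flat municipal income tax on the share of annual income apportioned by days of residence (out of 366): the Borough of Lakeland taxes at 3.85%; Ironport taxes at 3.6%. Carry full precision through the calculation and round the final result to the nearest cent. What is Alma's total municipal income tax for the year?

£2,752.43

The Borough of Lakeland, 1 January – 30 July 2004: 212 days → £73,500 × 3.85% × 212/366 = £1,639.0902
Ironport, 31 July – 31 December 2004: 154 days → £73,500 × 3.6% × 154/366 = £1,113.3443
Total = £2,752.4344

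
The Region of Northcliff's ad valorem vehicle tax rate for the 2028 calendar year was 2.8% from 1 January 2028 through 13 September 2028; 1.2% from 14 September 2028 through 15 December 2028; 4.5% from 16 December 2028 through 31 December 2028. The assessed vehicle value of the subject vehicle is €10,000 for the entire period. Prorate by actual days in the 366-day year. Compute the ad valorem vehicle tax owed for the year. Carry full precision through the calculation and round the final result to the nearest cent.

1 January – 13 September 2028: 257 days at 2.8% → €10,000 × 2.8% × 257/366 = €196.6120
14 September – 15 December 2028: 93 days at 1.2% → €10,000 × 1.2% × 93/366 = €30.4918
16 December – 31 December 2028: 16 days at 4.5% → €10,000 × 4.5% × 16/366 = €19.6721
Total = €246.7760

€246.78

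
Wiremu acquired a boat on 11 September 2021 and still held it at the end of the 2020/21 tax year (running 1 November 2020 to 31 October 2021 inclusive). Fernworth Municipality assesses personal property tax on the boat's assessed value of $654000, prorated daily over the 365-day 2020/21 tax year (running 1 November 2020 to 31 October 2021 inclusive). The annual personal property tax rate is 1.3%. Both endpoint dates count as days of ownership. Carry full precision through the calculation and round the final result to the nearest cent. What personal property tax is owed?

Days held (11 September – 31 October 2021): 51 out of 365
Tax = $654000 × 1.3% × 51/365 = $1187.9507

$1187.95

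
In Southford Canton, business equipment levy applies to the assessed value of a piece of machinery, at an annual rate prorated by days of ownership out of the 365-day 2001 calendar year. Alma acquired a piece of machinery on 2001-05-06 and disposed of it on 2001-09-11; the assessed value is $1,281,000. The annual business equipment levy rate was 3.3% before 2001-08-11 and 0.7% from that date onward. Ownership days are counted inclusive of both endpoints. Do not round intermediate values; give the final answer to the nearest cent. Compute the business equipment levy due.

$12,020.34

2001-05-06 to 2001-08-10: 97 days at 3.3% → $1,281,000 × 3.3% × 97/365 = $11,234.1945
2001-08-11 to 2001-09-11: 32 days at 0.7% → $1,281,000 × 0.7% × 32/365 = $786.1479
Total = $12,020.3425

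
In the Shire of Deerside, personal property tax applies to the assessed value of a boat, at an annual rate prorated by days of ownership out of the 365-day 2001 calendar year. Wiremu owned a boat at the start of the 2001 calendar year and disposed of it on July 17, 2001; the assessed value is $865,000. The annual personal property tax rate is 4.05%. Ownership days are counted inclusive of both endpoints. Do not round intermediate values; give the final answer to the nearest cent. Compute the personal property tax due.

$19,003.93

Days held (January 1 – July 17, 2001): 198 out of 365
Tax = $865,000 × 4.05% × 198/365 = $19,003.9315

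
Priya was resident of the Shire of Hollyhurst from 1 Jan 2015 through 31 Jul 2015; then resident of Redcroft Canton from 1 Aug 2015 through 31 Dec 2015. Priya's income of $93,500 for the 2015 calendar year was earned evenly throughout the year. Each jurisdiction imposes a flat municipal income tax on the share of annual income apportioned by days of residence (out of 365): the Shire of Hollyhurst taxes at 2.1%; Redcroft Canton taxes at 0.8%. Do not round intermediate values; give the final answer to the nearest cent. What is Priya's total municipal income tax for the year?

The Shire of Hollyhurst, 1 Jan – 31 Jul 2015: 212 days → $93,500 × 2.1% × 212/365 = $1,140.4438
Redcroft Canton, 1 Aug – 31 Dec 2015: 153 days → $93,500 × 0.8% × 153/365 = $313.5452
Total = $1,453.9890

$1,453.99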